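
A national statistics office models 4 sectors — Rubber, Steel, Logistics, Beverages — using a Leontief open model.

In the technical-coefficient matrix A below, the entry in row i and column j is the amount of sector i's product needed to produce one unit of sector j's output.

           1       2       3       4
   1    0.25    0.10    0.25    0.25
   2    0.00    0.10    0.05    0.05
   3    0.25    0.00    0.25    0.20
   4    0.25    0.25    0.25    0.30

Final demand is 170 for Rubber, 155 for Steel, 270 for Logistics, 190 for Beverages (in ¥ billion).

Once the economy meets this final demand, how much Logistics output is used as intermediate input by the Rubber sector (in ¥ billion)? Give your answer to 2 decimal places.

z_31 = 231.80

I − A =
  [   0.75    -0.10    -0.25    -0.25]
  [   0.00     0.90    -0.05    -0.05]
  [  -0.25     0.00     0.75    -0.20]
  [  -0.25    -0.25    -0.25     0.70]
Compute the cofactors C_ij = (−1)^(i+j)·(3×3 minor ij) of I−A; the adjugate is their transpose:
adj(I−A) = Cᵀ =
  [ 0.415625   0.106875   0.218500   0.218500]
  [ 0.023750   0.237500   0.035625   0.035625]
  [ 0.199375   0.075625   0.405625   0.192500]
  [ 0.228125   0.150000   0.235625   0.448750]
det(I−A) = Σ_j (I−A)_1j·C_1j = (0.75)(0.415625) + (-0.10)(0.023750) + (-0.25)(0.199375) + (-0.25)(0.228125) = 0.20246875
(I − A)⁻¹ = adj(I−A) / det(I−A) ≈
  [   2.0528     0.5279     1.0792     1.0792]
  [   0.1173     1.1730     0.1760     0.1760]
  [   0.9847     0.3735     2.0034     0.9508]
  [   1.1267     0.7409     1.1638     2.2164]
First solve x = (I − A)⁻¹ d = adj(I−A)·d / det(I−A); in particular x_1 = (0.415625·170 + 0.106875·155 + 0.218500·270 + 0.218500·190) / 0.20246875 = 187.731875 / 0.20246875 ≈ 927.2141.
Intermediate flow from 3 to 1: z_31 = a_31 · x_1 = 0.25 × 187.731875 / 0.20246875 = 46.93296875 / 0.20246875 ≈ 231.80.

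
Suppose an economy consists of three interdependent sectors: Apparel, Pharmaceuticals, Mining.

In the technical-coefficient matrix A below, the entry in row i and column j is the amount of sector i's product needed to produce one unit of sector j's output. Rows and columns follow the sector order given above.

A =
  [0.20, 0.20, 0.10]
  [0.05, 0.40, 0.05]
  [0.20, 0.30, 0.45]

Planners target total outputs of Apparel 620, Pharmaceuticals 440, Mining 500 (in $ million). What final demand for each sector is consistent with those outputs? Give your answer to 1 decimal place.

d_1 = 358.0, d_2 = 208.0, d_3 = 19.0

I − A =
  [   0.80    -0.20    -0.10]
  [  -0.05     0.60    -0.05]
  [  -0.20    -0.30     0.55]
d = (I − A) x:
  d_1 = (+0.80)·620 + (-0.20)·440 + (-0.10)·500 = 358.0
  d_2 = (-0.05)·620 + (+0.60)·440 + (-0.05)·500 = 208.0
  d_3 = (-0.20)·620 + (-0.30)·440 + (+0.55)·500 = 19.0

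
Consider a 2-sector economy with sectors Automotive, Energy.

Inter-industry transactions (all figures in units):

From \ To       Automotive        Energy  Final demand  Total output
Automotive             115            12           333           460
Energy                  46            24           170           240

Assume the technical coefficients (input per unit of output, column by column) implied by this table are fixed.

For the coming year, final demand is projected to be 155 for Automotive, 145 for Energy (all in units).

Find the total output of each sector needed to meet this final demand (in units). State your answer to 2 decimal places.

x_1 = 219.03, x_2 = 185.45

Technical coefficients a_ij = z_ij / X_j:
  a_11 = 115/460 = 0.25, a_21 = 46/460 = 0.10
  a_12 = 12/240 = 0.05, a_22 = 24/240 = 0.10
I − A =
  [   0.75    -0.05]
  [  -0.10     0.90]
det(I−A) = (0.75)(0.90) − (-0.05)(-0.10) = 0.6700
adj(I−A) = [[0.90, 0.05], [0.10, 0.75]]
(I − A)⁻¹ = adj(I−A) / det(I−A) ≈
  [   1.3433     0.0746]
  [   0.1493     1.1194]
x = (I − A)⁻¹ d = adj(I−A)·d / det(I−A), with det(I−A) = 0.6700:
  x_1 = (0.90·155 + 0.05·145) / 0.6700 = 146.75 / 0.6700 ≈ 219.03
  x_2 = (0.10·155 + 0.75·145) / 0.6700 = 124.25 / 0.6700 ≈ 185.45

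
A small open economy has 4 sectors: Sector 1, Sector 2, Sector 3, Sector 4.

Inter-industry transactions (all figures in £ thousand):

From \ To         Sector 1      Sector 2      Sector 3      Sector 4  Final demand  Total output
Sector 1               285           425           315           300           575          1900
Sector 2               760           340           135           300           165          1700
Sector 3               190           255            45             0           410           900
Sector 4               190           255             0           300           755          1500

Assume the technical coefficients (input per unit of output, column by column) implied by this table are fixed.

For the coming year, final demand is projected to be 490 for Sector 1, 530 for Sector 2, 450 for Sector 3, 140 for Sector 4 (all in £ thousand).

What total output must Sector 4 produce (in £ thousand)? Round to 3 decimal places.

Technical coefficients a_ij = z_ij / X_j:
  a_11 = 285/1900 = 0.15, a_21 = 760/1900 = 0.40, a_31 = 190/1900 = 0.10, a_41 = 190/1900 = 0.10
  a_12 = 425/1700 = 0.25, a_22 = 340/1700 = 0.20, a_32 = 255/1700 = 0.15, a_42 = 255/1700 = 0.15
  a_13 = 315/900 = 0.35, a_23 = 135/900 = 0.15, a_33 = 45/900 = 0.05, a_43 = 0/900 = 0.00
  a_14 = 300/1500 = 0.20, a_24 = 300/1500 = 0.20, a_34 = 0/1500 = 0.00, a_44 = 300/1500 = 0.20
I − A =
  [   0.85    -0.25    -0.35    -0.20]
  [  -0.40     0.80    -0.15    -0.20]
  [  -0.10    -0.15     0.95     0.00]
  [  -0.10    -0.15     0.00     0.80]
Compute the cofactors C_ij = (−1)^(i+j)·(3×3 minor ij) of I−A; the adjugate is their transpose:
adj(I−A) = Cᵀ =
  [ 0.561500   0.260500   0.248000   0.205500]
  [ 0.335000   0.599000   0.218000   0.233500]
  [ 0.112000   0.122000   0.405500   0.058500]
  [ 0.133000   0.144875   0.071875   0.479125]
det(I−A) = Σ_j (I−A)_1j·C_1j = (0.85)(0.561500) + (-0.25)(0.335000) + (-0.35)(0.112000) + (-0.20)(0.133000) = 0.327725
(I − A)⁻¹ = adj(I−A) / det(I−A) ≈
  [   1.7133     0.7949     0.7567     0.6271]
  [   1.0222     1.8278     0.6652     0.7125]
  [   0.3417     0.3723     1.2373     0.1785]
  [   0.4058     0.4421     0.2193     1.4620]
x = (I − A)⁻¹ d = adj(I−A)·d / det(I−A), with det(I−A) = 0.327725:
  x_1 = (0.561500·490 + 0.260500·530 + 0.248000·450 + 0.205500·140) / 0.327725 = 553.57 / 0.327725 ≈ 1689.130
  x_2 = (0.335000·490 + 0.599000·530 + 0.218000·450 + 0.233500·140) / 0.327725 = 612.41 / 0.327725 ≈ 1868.670
  x_3 = (0.112000·490 + 0.122000·530 + 0.405500·450 + 0.058500·140) / 0.327725 = 310.205 / 0.327725 ≈ 946.541
  x_4 = (0.133000·490 + 0.144875·530 + 0.071875·450 + 0.479125·140) / 0.327725 = 241.375 / 0.327725 ≈ 736.517

x_4 = 736.517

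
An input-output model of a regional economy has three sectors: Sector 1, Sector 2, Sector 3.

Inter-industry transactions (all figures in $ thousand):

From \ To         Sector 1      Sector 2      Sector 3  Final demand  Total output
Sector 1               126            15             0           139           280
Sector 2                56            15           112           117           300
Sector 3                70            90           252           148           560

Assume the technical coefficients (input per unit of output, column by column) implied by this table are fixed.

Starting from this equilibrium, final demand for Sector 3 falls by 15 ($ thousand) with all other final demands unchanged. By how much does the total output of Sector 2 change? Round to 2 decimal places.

Technical coefficients a_ij = z_ij / X_j:
  a_11 = 126/280 = 0.45, a_21 = 56/280 = 0.20, a_31 = 70/280 = 0.25
  a_12 = 15/300 = 0.05, a_22 = 15/300 = 0.05, a_32 = 90/300 = 0.30
  a_13 = 0/560 = 0.00, a_23 = 112/560 = 0.20, a_33 = 252/560 = 0.45
I − A =
  [   0.55    -0.05     0.00]
  [  -0.20     0.95    -0.20]
  [  -0.25    -0.30     0.55]
Cofactors of I−A, C_ij = (−1)^(i+j)·(minor ij) (rows/columns in the sector order above):
  C_11 = (0.95)(0.55) − (-0.20)(-0.30) = 0.4625
  C_12 = −[(-0.20)(0.55) − (-0.20)(-0.25)] = 0.1600
  C_13 = (-0.20)(-0.30) − (0.95)(-0.25) = 0.2975
  C_21 = −[(-0.05)(0.55) − (0.00)(-0.30)] = 0.0275
  C_22 = (0.55)(0.55) − (0.00)(-0.25) = 0.3025
  C_23 = −[(0.55)(-0.30) − (-0.05)(-0.25)] = 0.1775
  C_31 = (-0.05)(-0.20) − (0.00)(0.95) = 0.0100
  C_32 = −[(0.55)(-0.20) − (0.00)(-0.20)] = 0.1100
  C_33 = (0.55)(0.95) − (-0.05)(-0.20) = 0.5125
det(I−A) = Σ_j (I−A)_1j·C_1j = (0.55)(0.4625) + (-0.05)(0.1600) + (0.00)(0.2975) = 0.246375
adj(I−A) = Cᵀ =
  [ 0.4625   0.0275   0.0100]
  [ 0.1600   0.3025   0.1100]
  [ 0.2975   0.1775   0.5125]
(I − A)⁻¹ = adj(I−A) / det(I−A) ≈
  [   1.8772     0.1116     0.0406]
  [   0.6494     1.2278     0.4465]
  [   1.2075     0.7204     2.0802]
Δx = (I − A)⁻¹ Δd with Δd having -15 in the Sector 3 component and 0 elsewhere.
So Δx_2 = L_23 · (-15), where L_23 = adj(I−A)_23 / det(I−A) = 0.1100 / 0.246375.
Δx_2 = 0.1100 × (-15) / 0.246375 = -1.65 / 0.246375 ≈ -6.70.

Δx_2 = -6.70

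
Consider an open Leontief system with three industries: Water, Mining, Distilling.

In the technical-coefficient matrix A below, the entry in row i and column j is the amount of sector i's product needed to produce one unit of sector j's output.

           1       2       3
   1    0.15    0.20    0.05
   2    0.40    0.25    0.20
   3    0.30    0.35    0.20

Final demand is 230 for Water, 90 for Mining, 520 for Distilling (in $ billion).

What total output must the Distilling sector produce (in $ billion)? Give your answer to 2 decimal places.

x_3 = 1139.72

I − A =
  [   0.85    -0.20    -0.05]
  [  -0.40     0.75    -0.20]
  [  -0.30    -0.35     0.80]
Cofactors of I−A, C_ij = (−1)^(i+j)·(minor ij) (rows/columns in the sector order above):
  C_11 = (0.75)(0.80) − (-0.20)(-0.35) = 0.5300
  C_12 = −[(-0.40)(0.80) − (-0.20)(-0.30)] = 0.3800
  C_13 = (-0.40)(-0.35) − (0.75)(-0.30) = 0.3650
  C_21 = −[(-0.20)(0.80) − (-0.05)(-0.35)] = 0.1775
  C_22 = (0.85)(0.80) − (-0.05)(-0.30) = 0.6650
  C_23 = −[(0.85)(-0.35) − (-0.20)(-0.30)] = 0.3575
  C_31 = (-0.20)(-0.20) − (-0.05)(0.75) = 0.0775
  C_32 = −[(0.85)(-0.20) − (-0.05)(-0.40)] = 0.1900
  C_33 = (0.85)(0.75) − (-0.20)(-0.40) = 0.5575
det(I−A) = Σ_j (I−A)_1j·C_1j = (0.85)(0.5300) + (-0.20)(0.3800) + (-0.05)(0.3650) = 0.35625
adj(I−A) = Cᵀ =
  [ 0.5300   0.1775   0.0775]
  [ 0.3800   0.6650   0.1900]
  [ 0.3650   0.3575   0.5575]
(I − A)⁻¹ = adj(I−A) / det(I−A) ≈
  [   1.4877     0.4982     0.2175]
  [   1.0667     1.8667     0.5333]
  [   1.0246     1.0035     1.5649]
x = (I − A)⁻¹ d = adj(I−A)·d / det(I−A), with det(I−A) = 0.35625:
  x_1 = (0.5300·230 + 0.1775·90 + 0.0775·520) / 0.35625 = 178.175 / 0.35625 ≈ 500.14
  x_2 = (0.3800·230 + 0.6650·90 + 0.1900·520) / 0.35625 = 246.05 / 0.35625 ≈ 690.67
  x_3 = (0.3650·230 + 0.3575·90 + 0.5575·520) / 0.35625 = 406.025 / 0.35625 ≈ 1139.72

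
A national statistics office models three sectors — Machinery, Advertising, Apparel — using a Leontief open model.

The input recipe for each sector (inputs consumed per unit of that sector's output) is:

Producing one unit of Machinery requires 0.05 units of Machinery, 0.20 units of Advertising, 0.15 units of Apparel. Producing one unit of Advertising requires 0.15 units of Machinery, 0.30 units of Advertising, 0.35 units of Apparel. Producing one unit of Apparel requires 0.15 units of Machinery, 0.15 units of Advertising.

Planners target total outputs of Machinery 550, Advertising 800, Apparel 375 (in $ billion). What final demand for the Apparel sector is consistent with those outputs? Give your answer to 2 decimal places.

d_3 = 12.50

I − A =
  [   0.95    -0.15    -0.15]
  [  -0.20     0.70    -0.15]
  [  -0.15    -0.35     1.00]
d = (I − A) x:
  d_1 = (+0.95)·550 + (-0.15)·800 + (-0.15)·375 = 346.25
  d_2 = (-0.20)·550 + (+0.70)·800 + (-0.15)·375 = 393.75
  d_3 = (-0.15)·550 + (-0.35)·800 + (+1.00)·375 = 12.50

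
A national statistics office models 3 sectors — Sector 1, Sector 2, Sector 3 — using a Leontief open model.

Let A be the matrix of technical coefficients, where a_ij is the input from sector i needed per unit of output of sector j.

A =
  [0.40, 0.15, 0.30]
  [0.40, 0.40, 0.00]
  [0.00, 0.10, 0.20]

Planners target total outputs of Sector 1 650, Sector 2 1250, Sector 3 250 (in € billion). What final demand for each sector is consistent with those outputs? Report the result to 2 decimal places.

d_1 = 127.50, d_2 = 490.00, d_3 = 75.00

I − A =
  [   0.60    -0.15    -0.30]
  [  -0.40     0.60     0.00]
  [   0.00    -0.10     0.80]
d = (I − A) x:
  d_1 = (+0.60)·650 + (-0.15)·1250 + (-0.30)·250 = 127.50
  d_2 = (-0.40)·650 + (+0.60)·1250 + (+0.00)·250 = 490.00
  d_3 = (+0.00)·650 + (-0.10)·1250 + (+0.80)·250 = 75.00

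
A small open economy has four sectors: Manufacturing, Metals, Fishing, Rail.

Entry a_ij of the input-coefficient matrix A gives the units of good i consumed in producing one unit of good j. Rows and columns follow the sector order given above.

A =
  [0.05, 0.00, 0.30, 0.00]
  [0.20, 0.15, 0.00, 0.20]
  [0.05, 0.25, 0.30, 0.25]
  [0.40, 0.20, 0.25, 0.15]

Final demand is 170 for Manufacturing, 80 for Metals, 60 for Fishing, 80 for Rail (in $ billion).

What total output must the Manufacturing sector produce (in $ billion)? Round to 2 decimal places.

I − A =
  [   0.95     0.00    -0.30     0.00]
  [  -0.20     0.85     0.00    -0.20]
  [  -0.05    -0.25     0.70    -0.25]
  [  -0.40    -0.20    -0.25     0.85]
Compute the cofactors C_ij = (−1)^(i+j)·(3×3 minor ij) of I−A; the adjugate is their transpose:
adj(I−A) = Cᵀ =
  [ 0.412125   0.078750   0.204750   0.078750]
  [ 0.165000   0.463125   0.122500   0.145000]
  [ 0.191625   0.249375   0.648375   0.249375]
  [ 0.289125   0.219375   0.315875   0.537500]
det(I−A) = Σ_j (I−A)_1j·C_1j = (0.95)(0.412125) + (0.00)(0.165000) + (-0.30)(0.191625) + (0.00)(0.289125) = 0.33403125
(I − A)⁻¹ = adj(I−A) / det(I−A) ≈
  [   1.2338     0.2358     0.6130     0.2358]
  [   0.4940     1.3865     0.3667     0.4341]
  [   0.5737     0.7466     1.9411     0.7466]
  [   0.8656     0.6567     0.9456     1.6091]
x = (I − A)⁻¹ d = adj(I−A)·d / det(I−A), with det(I−A) = 0.33403125:
  x_1 = (0.412125·170 + 0.078750·80 + 0.204750·60 + 0.078750·80) / 0.33403125 = 94.94625 / 0.33403125 ≈ 284.24
  x_2 = (0.165000·170 + 0.463125·80 + 0.122500·60 + 0.145000·80) / 0.33403125 = 84.05 / 0.33403125 ≈ 251.62
  x_3 = (0.191625·170 + 0.249375·80 + 0.648375·60 + 0.249375·80) / 0.33403125 = 111.37875 / 0.33403125 ≈ 333.44
  x_4 = (0.289125·170 + 0.219375·80 + 0.315875·60 + 0.537500·80) / 0.33403125 = 128.65375 / 0.33403125 ≈ 385.15

x_1 = 284.24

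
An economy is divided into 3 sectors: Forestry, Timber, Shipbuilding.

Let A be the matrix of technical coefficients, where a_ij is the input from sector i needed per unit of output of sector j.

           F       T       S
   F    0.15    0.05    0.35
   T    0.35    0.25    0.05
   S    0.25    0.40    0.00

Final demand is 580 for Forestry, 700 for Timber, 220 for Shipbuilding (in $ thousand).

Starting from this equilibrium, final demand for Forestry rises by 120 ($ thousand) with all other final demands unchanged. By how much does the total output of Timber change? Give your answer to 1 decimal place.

Δx_T = 89.2

I − A =
  [   0.85    -0.05    -0.35]
  [  -0.35     0.75    -0.05]
  [  -0.25    -0.40     1.00]
Cofactors of I−A, C_ij = (−1)^(i+j)·(minor ij) (rows/columns in the sector order above):
  C_11 = (0.75)(1.00) − (-0.05)(-0.40) = 0.7300
  C_12 = −[(-0.35)(1.00) − (-0.05)(-0.25)] = 0.3625
  C_13 = (-0.35)(-0.40) − (0.75)(-0.25) = 0.3275
  C_21 = −[(-0.05)(1.00) − (-0.35)(-0.40)] = 0.1900
  C_22 = (0.85)(1.00) − (-0.35)(-0.25) = 0.7625
  C_23 = −[(0.85)(-0.40) − (-0.05)(-0.25)] = 0.3525
  C_31 = (-0.05)(-0.05) − (-0.35)(0.75) = 0.2650
  C_32 = −[(0.85)(-0.05) − (-0.35)(-0.35)] = 0.1650
  C_33 = (0.85)(0.75) − (-0.05)(-0.35) = 0.6200
det(I−A) = Σ_j (I−A)_1j·C_1j = (0.85)(0.7300) + (-0.05)(0.3625) + (-0.35)(0.3275) = 0.48775
adj(I−A) = Cᵀ =
  [ 0.7300   0.1900   0.2650]
  [ 0.3625   0.7625   0.1650]
  [ 0.3275   0.3525   0.6200]
(I − A)⁻¹ = adj(I−A) / det(I−A) ≈
  [   1.4967     0.3895     0.5433]
  [   0.7432     1.5633     0.3383]
  [   0.6715     0.7227     1.2711]
Δx = (I − A)⁻¹ Δd with Δd having +120 in the Forestry component and 0 elsewhere.
So Δx_T = L_TF · (+120), where L_TF = adj(I−A)_TF / det(I−A) = 0.3625 / 0.48775.
Δx_T = 0.3625 × (+120) / 0.48775 = 43.50 / 0.48775 ≈ 89.2.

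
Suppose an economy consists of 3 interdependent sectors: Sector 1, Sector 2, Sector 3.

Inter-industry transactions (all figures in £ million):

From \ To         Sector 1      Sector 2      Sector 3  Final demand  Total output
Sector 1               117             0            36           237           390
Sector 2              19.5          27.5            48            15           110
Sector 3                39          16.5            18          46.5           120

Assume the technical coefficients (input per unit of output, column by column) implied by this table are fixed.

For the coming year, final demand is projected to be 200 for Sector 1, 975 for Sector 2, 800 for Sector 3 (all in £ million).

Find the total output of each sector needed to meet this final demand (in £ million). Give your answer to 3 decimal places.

Technical coefficients a_ij = z_ij / X_j:
  a_11 = 117/390 = 0.30, a_21 = 19.5/390 = 0.05, a_31 = 39/390 = 0.10
  a_12 = 0/110 = 0.00, a_22 = 27.5/110 = 0.25, a_32 = 16.5/110 = 0.15
  a_13 = 36/120 = 0.30, a_23 = 48/120 = 0.40, a_33 = 18/120 = 0.15
I − A =
  [   0.70     0.00    -0.30]
  [  -0.05     0.75    -0.40]
  [  -0.10    -0.15     0.85]
Cofactors of I−A, C_ij = (−1)^(i+j)·(minor ij) (rows/columns in the sector order above):
  C_11 = (0.75)(0.85) − (-0.40)(-0.15) = 0.5775
  C_12 = −[(-0.05)(0.85) − (-0.40)(-0.10)] = 0.0825
  C_13 = (-0.05)(-0.15) − (0.75)(-0.10) = 0.0825
  C_21 = −[(0.00)(0.85) − (-0.30)(-0.15)] = 0.0450
  C_22 = (0.70)(0.85) − (-0.30)(-0.10) = 0.5650
  C_23 = −[(0.70)(-0.15) − (0.00)(-0.10)] = 0.1050
  C_31 = (0.00)(-0.40) − (-0.30)(0.75) = 0.2250
  C_32 = −[(0.70)(-0.40) − (-0.30)(-0.05)] = 0.2950
  C_33 = (0.70)(0.75) − (0.00)(-0.05) = 0.5250
det(I−A) = Σ_j (I−A)_1j·C_1j = (0.70)(0.5775) + (0.00)(0.0825) + (-0.30)(0.0825) = 0.3795
adj(I−A) = Cᵀ =
  [ 0.5775   0.0450   0.2250]
  [ 0.0825   0.5650   0.2950]
  [ 0.0825   0.1050   0.5250]
(I − A)⁻¹ = adj(I−A) / det(I−A) ≈
  [   1.5217     0.1186     0.5929]
  [   0.2174     1.4888     0.7773]
  [   0.2174     0.2767     1.3834]
x = (I − A)⁻¹ d = adj(I−A)·d / det(I−A), with det(I−A) = 0.3795:
  x_1 = (0.5775·200 + 0.0450·975 + 0.2250·800) / 0.3795 = 339.375 / 0.3795 ≈ 894.269
  x_2 = (0.0825·200 + 0.5650·975 + 0.2950·800) / 0.3795 = 803.375 / 0.3795 ≈ 2116.930
  x_3 = (0.0825·200 + 0.1050·975 + 0.5250·800) / 0.3795 = 538.875 / 0.3795 ≈ 1419.960

x_1 = 894.269, x_2 = 2116.930, x_3 = 1419.960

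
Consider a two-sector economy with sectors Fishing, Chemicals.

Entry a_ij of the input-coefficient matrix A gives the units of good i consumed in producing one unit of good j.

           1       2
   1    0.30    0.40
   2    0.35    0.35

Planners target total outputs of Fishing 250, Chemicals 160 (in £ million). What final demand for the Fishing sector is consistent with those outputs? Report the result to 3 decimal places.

I − A =
  [   0.70    -0.40]
  [  -0.35     0.65]
d = (I − A) x:
  d_1 = (+0.70)·250 + (-0.40)·160 = 111.000
  d_2 = (-0.35)·250 + (+0.65)·160 = 16.500

d_1 = 111.000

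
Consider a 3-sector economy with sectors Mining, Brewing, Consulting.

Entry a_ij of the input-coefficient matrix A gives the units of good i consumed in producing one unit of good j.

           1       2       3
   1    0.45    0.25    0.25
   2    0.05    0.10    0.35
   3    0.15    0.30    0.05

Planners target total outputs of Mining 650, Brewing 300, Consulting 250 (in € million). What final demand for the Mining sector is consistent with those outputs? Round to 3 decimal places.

I − A =
  [   0.55    -0.25    -0.25]
  [  -0.05     0.90    -0.35]
  [  -0.15    -0.30     0.95]
d = (I − A) x:
  d_1 = (+0.55)·650 + (-0.25)·300 + (-0.25)·250 = 220.000
  d_2 = (-0.05)·650 + (+0.90)·300 + (-0.35)·250 = 150.000
  d_3 = (-0.15)·650 + (-0.30)·300 + (+0.95)·250 = 50.000

d_1 = 220.000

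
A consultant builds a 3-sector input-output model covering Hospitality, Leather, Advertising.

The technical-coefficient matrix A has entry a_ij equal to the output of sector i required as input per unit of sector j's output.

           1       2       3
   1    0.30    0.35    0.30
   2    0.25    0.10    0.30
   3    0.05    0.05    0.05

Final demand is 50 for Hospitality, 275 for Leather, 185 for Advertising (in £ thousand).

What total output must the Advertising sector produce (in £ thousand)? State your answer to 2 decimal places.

x_3 = 243.95

I − A =
  [   0.70    -0.35    -0.30]
  [  -0.25     0.90    -0.30]
  [  -0.05    -0.05     0.95]
Cofactors of I−A, C_ij = (−1)^(i+j)·(minor ij) (rows/columns in the sector order above):
  C_11 = (0.90)(0.95) − (-0.30)(-0.05) = 0.8400
  C_12 = −[(-0.25)(0.95) − (-0.30)(-0.05)] = 0.2525
  C_13 = (-0.25)(-0.05) − (0.90)(-0.05) = 0.0575
  C_21 = −[(-0.35)(0.95) − (-0.30)(-0.05)] = 0.3475
  C_22 = (0.70)(0.95) − (-0.30)(-0.05) = 0.6500
  C_23 = −[(0.70)(-0.05) − (-0.35)(-0.05)] = 0.0525
  C_31 = (-0.35)(-0.30) − (-0.30)(0.90) = 0.3750
  C_32 = −[(0.70)(-0.30) − (-0.30)(-0.25)] = 0.2850
  C_33 = (0.70)(0.90) − (-0.35)(-0.25) = 0.5425
det(I−A) = Σ_j (I−A)_1j·C_1j = (0.70)(0.8400) + (-0.35)(0.2525) + (-0.30)(0.0575) = 0.482375
adj(I−A) = Cᵀ =
  [ 0.8400   0.3475   0.3750]
  [ 0.2525   0.6500   0.2850]
  [ 0.0575   0.0525   0.5425]
(I − A)⁻¹ = adj(I−A) / det(I−A) ≈
  [   1.7414     0.7204     0.7774]
  [   0.5235     1.3475     0.5908]
  [   0.1192     0.1088     1.1246]
x = (I − A)⁻¹ d = adj(I−A)·d / det(I−A), with det(I−A) = 0.482375:
  x_1 = (0.8400·50 + 0.3475·275 + 0.3750·185) / 0.482375 = 206.9375 / 0.482375 ≈ 429.00
  x_2 = (0.2525·50 + 0.6500·275 + 0.2850·185) / 0.482375 = 244.10 / 0.482375 ≈ 506.04
  x_3 = (0.0575·50 + 0.0525·275 + 0.5425·185) / 0.482375 = 117.675 / 0.482375 ≈ 243.95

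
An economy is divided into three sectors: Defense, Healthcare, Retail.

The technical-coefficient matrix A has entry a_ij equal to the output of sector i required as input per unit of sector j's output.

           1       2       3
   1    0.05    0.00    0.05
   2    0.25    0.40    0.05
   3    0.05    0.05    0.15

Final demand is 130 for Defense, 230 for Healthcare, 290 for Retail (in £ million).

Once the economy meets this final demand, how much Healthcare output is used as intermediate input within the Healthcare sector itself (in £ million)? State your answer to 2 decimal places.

I − A =
  [   0.95     0.00    -0.05]
  [  -0.25     0.60    -0.05]
  [  -0.05    -0.05     0.85]
Cofactors of I−A, C_ij = (−1)^(i+j)·(minor ij) (rows/columns in the sector order above):
  C_11 = (0.60)(0.85) − (-0.05)(-0.05) = 0.5075
  C_12 = −[(-0.25)(0.85) − (-0.05)(-0.05)] = 0.2150
  C_13 = (-0.25)(-0.05) − (0.60)(-0.05) = 0.0425
  C_21 = −[(0.00)(0.85) − (-0.05)(-0.05)] = 0.0025
  C_22 = (0.95)(0.85) − (-0.05)(-0.05) = 0.8050
  C_23 = −[(0.95)(-0.05) − (0.00)(-0.05)] = 0.0475
  C_31 = (0.00)(-0.05) − (-0.05)(0.60) = 0.0300
  C_32 = −[(0.95)(-0.05) − (-0.05)(-0.25)] = 0.0600
  C_33 = (0.95)(0.60) − (0.00)(-0.25) = 0.5700
det(I−A) = Σ_j (I−A)_1j·C_1j = (0.95)(0.5075) + (0.00)(0.2150) + (-0.05)(0.0425) = 0.4800
adj(I−A) = Cᵀ =
  [ 0.5075   0.0025   0.0300]
  [ 0.2150   0.8050   0.0600]
  [ 0.0425   0.0475   0.5700]
(I − A)⁻¹ = adj(I−A) / det(I−A) ≈
  [   1.0573     0.0052     0.0625]
  [   0.4479     1.6771     0.1250]
  [   0.0885     0.0990     1.1875]
First solve x = (I − A)⁻¹ d = adj(I−A)·d / det(I−A); in particular x_2 = (0.2150·130 + 0.8050·230 + 0.0600·290) / 0.4800 = 230.50 / 0.4800 ≈ 480.2083.
Intermediate flow from 2 to 2: z_22 = a_22 · x_2 = 0.40 × 230.50 / 0.4800 = 92.20 / 0.4800 ≈ 192.08.

z_22 = 192.08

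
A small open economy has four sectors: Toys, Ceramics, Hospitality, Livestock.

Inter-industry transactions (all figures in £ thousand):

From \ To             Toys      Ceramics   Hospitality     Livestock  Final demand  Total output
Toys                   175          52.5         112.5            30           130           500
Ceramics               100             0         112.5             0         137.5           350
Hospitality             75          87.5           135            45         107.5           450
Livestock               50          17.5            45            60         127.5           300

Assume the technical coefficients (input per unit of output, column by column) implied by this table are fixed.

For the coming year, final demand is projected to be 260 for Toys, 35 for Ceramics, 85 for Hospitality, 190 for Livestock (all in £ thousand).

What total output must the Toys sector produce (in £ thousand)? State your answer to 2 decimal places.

Technical coefficients a_ij = z_ij / X_j:
  a_TT = 175/500 = 0.35, a_CT = 100/500 = 0.20, a_HT = 75/500 = 0.15, a_LT = 50/500 = 0.10
  a_TC = 52.5/350 = 0.15, a_CC = 0/350 = 0.00, a_HC = 87.5/350 = 0.25, a_LC = 17.5/350 = 0.05
  a_TH = 112.5/450 = 0.25, a_CH = 112.5/450 = 0.25, a_HH = 135/450 = 0.30, a_LH = 45/450 = 0.10
  a_TL = 30/300 = 0.10, a_CL = 0/300 = 0.00, a_HL = 45/300 = 0.15, a_LL = 60/300 = 0.20
I − A =
  [   0.65    -0.15    -0.25    -0.10]
  [  -0.20     1.00    -0.25     0.00]
  [  -0.15    -0.25     0.70    -0.15]
  [  -0.10    -0.05    -0.10     0.80]
Compute the cofactors C_ij = (−1)^(i+j)·(3×3 minor ij) of I−A; the adjugate is their transpose:
adj(I−A) = Cᵀ =
  [ 0.493125   0.139625   0.241250   0.106875]
  [ 0.142750   0.312000   0.169500   0.049625]
  [ 0.176500   0.153375   0.485000   0.113000]
  [ 0.092625   0.056125   0.101375   0.337750]
det(I−A) = Σ_j (I−A)_1j·C_1j = (0.65)(0.493125) + (-0.15)(0.142750) + (-0.25)(0.176500) + (-0.10)(0.092625) = 0.24573125
(I − A)⁻¹ = adj(I−A) / det(I−A) ≈
  [   2.0068     0.5682     0.9818     0.4349]
  [   0.5809     1.2697     0.6898     0.2019]
  [   0.7183     0.6242     1.9737     0.4599]
  [   0.3769     0.2284     0.4125     1.3745]
x = (I − A)⁻¹ d = adj(I−A)·d / det(I−A), with det(I−A) = 0.24573125:
  x_T = (0.493125·260 + 0.139625·35 + 0.241250·85 + 0.106875·190) / 0.24573125 = 173.911875 / 0.24573125 ≈ 707.73
  x_C = (0.142750·260 + 0.312000·35 + 0.169500·85 + 0.049625·190) / 0.24573125 = 71.87125 / 0.24573125 ≈ 292.48
  x_H = (0.176500·260 + 0.153375·35 + 0.485000·85 + 0.113000·190) / 0.24573125 = 113.953125 / 0.24573125 ≈ 463.73
  x_L = (0.092625·260 + 0.056125·35 + 0.101375·85 + 0.337750·190) / 0.24573125 = 98.83625 / 0.24573125 ≈ 402.21

x_T = 707.73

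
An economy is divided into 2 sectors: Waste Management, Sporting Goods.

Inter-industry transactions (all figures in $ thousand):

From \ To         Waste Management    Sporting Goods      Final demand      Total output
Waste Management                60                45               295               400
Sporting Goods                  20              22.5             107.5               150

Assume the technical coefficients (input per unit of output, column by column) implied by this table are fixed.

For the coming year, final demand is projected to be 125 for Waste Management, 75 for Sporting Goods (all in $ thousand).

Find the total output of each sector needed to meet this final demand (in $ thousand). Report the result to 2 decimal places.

x_1 = 181.98, x_2 = 98.94

Technical coefficients a_ij = z_ij / X_j:
  a_11 = 60/400 = 0.15, a_21 = 20/400 = 0.05
  a_12 = 45/150 = 0.30, a_22 = 22.5/150 = 0.15
I − A =
  [   0.85    -0.30]
  [  -0.05     0.85]
det(I−A) = (0.85)(0.85) − (-0.30)(-0.05) = 0.7075
adj(I−A) = [[0.85, 0.30], [0.05, 0.85]]
(I − A)⁻¹ = adj(I−A) / det(I−A) ≈
  [   1.2014     0.4240]
  [   0.0707     1.2014]
x = (I − A)⁻¹ d = adj(I−A)·d / det(I−A), with det(I−A) = 0.7075:
  x_1 = (0.85·125 + 0.30·75) / 0.7075 = 128.75 / 0.7075 ≈ 181.98
  x_2 = (0.05·125 + 0.85·75) / 0.7075 = 70.00 / 0.7075 ≈ 98.94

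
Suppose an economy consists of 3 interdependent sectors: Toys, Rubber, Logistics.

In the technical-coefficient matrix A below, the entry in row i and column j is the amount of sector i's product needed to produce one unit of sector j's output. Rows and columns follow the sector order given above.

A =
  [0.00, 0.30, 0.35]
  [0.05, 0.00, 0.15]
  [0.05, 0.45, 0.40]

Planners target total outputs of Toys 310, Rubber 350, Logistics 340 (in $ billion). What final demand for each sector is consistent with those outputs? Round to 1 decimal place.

I − A =
  [   1.00    -0.30    -0.35]
  [  -0.05     1.00    -0.15]
  [  -0.05    -0.45     0.60]
d = (I − A) x:
  d_T = (+1.00)·310 + (-0.30)·350 + (-0.35)·340 = 86.0
  d_R = (-0.05)·310 + (+1.00)·350 + (-0.15)·340 = 283.5
  d_L = (-0.05)·310 + (-0.45)·350 + (+0.60)·340 = 31.0

d_T = 86.0, d_R = 283.5, d_L = 31.0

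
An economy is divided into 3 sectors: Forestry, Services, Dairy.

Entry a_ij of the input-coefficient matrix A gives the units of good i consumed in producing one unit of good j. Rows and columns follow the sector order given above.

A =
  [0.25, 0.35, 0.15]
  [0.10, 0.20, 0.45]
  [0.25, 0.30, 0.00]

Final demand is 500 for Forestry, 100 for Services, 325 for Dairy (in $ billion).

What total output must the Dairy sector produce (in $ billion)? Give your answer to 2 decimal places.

x_D = 846.10

I − A =
  [   0.75    -0.35    -0.15]
  [  -0.10     0.80    -0.45]
  [  -0.25    -0.30     1.00]
Cofactors of I−A, C_ij = (−1)^(i+j)·(minor ij) (rows/columns in the sector order above):
  C_11 = (0.80)(1.00) − (-0.45)(-0.30) = 0.6650
  C_12 = −[(-0.10)(1.00) − (-0.45)(-0.25)] = 0.2125
  C_13 = (-0.10)(-0.30) − (0.80)(-0.25) = 0.2300
  C_21 = −[(-0.35)(1.00) − (-0.15)(-0.30)] = 0.3950
  C_22 = (0.75)(1.00) − (-0.15)(-0.25) = 0.7125
  C_23 = −[(0.75)(-0.30) − (-0.35)(-0.25)] = 0.3125
  C_31 = (-0.35)(-0.45) − (-0.15)(0.80) = 0.2775
  C_32 = −[(0.75)(-0.45) − (-0.15)(-0.10)] = 0.3525
  C_33 = (0.75)(0.80) − (-0.35)(-0.10) = 0.5650
det(I−A) = Σ_j (I−A)_1j·C_1j = (0.75)(0.6650) + (-0.35)(0.2125) + (-0.15)(0.2300) = 0.389875
adj(I−A) = Cᵀ =
  [ 0.6650   0.3950   0.2775]
  [ 0.2125   0.7125   0.3525]
  [ 0.2300   0.3125   0.5650]
(I − A)⁻¹ = adj(I−A) / det(I−A) ≈
  [   1.7057     1.0131     0.7118]
  [   0.5450     1.8275     0.9041]
  [   0.5899     0.8015     1.4492]
x = (I − A)⁻¹ d = adj(I−A)·d / det(I−A), with det(I−A) = 0.389875:
  x_F = (0.6650·500 + 0.3950·100 + 0.2775·325) / 0.389875 = 462.1875 / 0.389875 ≈ 1185.48
  x_S = (0.2125·500 + 0.7125·100 + 0.3525·325) / 0.389875 = 292.0625 / 0.389875 ≈ 749.12
  x_D = (0.2300·500 + 0.3125·100 + 0.5650·325) / 0.389875 = 329.875 / 0.389875 ≈ 846.10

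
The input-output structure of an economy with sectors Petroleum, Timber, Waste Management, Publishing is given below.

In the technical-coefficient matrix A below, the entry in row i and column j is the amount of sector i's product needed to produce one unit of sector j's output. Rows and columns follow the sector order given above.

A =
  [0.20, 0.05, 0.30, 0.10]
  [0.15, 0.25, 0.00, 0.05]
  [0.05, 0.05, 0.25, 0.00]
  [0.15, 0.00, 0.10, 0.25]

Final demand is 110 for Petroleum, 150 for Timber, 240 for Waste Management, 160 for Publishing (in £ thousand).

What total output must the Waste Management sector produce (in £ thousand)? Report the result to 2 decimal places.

I − A =
  [   0.80    -0.05    -0.30    -0.10]
  [  -0.15     0.75     0.00    -0.05]
  [  -0.05    -0.05     0.75     0.00]
  [  -0.15     0.00    -0.10     0.75]
Compute the cofactors C_ij = (−1)^(i+j)·(3×3 minor ij) of I−A; the adjugate is their transpose:
adj(I−A) = Cᵀ =
  [ 0.421625   0.039875   0.176500   0.058875]
  [ 0.090250   0.427000   0.041500   0.040500]
  [ 0.034125   0.031125   0.432750   0.006625]
  [ 0.088875   0.012125   0.093000   0.430875]
det(I−A) = Σ_j (I−A)_1j·C_1j = (0.80)(0.421625) + (-0.05)(0.090250) + (-0.30)(0.034125) + (-0.10)(0.088875) = 0.3136625
(I − A)⁻¹ = adj(I−A) / det(I−A) ≈
  [   1.3442     0.1271     0.5627     0.1877]
  [   0.2877     1.3613     0.1323     0.1291]
  [   0.1088     0.0992     1.3797     0.0211]
  [   0.2833     0.0387     0.2965     1.3737]
x = (I − A)⁻¹ d = adj(I−A)·d / det(I−A), with det(I−A) = 0.3136625:
  x_1 = (0.421625·110 + 0.039875·150 + 0.176500·240 + 0.058875·160) / 0.3136625 = 104.14 / 0.3136625 ≈ 332.01
  x_2 = (0.090250·110 + 0.427000·150 + 0.041500·240 + 0.040500·160) / 0.3136625 = 90.4175 / 0.3136625 ≈ 288.26
  x_3 = (0.034125·110 + 0.031125·150 + 0.432750·240 + 0.006625·160) / 0.3136625 = 113.3425 / 0.3136625 ≈ 361.35
  x_4 = (0.088875·110 + 0.012125·150 + 0.093000·240 + 0.430875·160) / 0.3136625 = 102.855 / 0.3136625 ≈ 327.92

x_3 = 361.35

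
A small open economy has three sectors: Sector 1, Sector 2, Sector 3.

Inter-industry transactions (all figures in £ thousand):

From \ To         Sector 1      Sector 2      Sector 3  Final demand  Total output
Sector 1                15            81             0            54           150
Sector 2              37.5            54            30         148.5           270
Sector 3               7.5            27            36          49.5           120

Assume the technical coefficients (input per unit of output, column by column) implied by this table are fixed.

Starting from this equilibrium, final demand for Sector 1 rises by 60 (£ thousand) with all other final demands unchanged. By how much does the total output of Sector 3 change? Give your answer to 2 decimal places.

Δx_3 = 9.17

Technical coefficients a_ij = z_ij / X_j:
  a_11 = 15/150 = 0.10, a_21 = 37.5/150 = 0.25, a_31 = 7.5/150 = 0.05
  a_12 = 81/270 = 0.30, a_22 = 54/270 = 0.20, a_32 = 27/270 = 0.10
  a_13 = 0/120 = 0.00, a_23 = 30/120 = 0.25, a_33 = 36/120 = 0.30
I − A =
  [   0.90    -0.30     0.00]
  [  -0.25     0.80    -0.25]
  [  -0.05    -0.10     0.70]
Cofactors of I−A, C_ij = (−1)^(i+j)·(minor ij) (rows/columns in the sector order above):
  C_11 = (0.80)(0.70) − (-0.25)(-0.10) = 0.5350
  C_12 = −[(-0.25)(0.70) − (-0.25)(-0.05)] = 0.1875
  C_13 = (-0.25)(-0.10) − (0.80)(-0.05) = 0.0650
  C_21 = −[(-0.30)(0.70) − (0.00)(-0.10)] = 0.2100
  C_22 = (0.90)(0.70) − (0.00)(-0.05) = 0.6300
  C_23 = −[(0.90)(-0.10) − (-0.30)(-0.05)] = 0.1050
  C_31 = (-0.30)(-0.25) − (0.00)(0.80) = 0.0750
  C_32 = −[(0.90)(-0.25) − (0.00)(-0.25)] = 0.2250
  C_33 = (0.90)(0.80) − (-0.30)(-0.25) = 0.6450
det(I−A) = Σ_j (I−A)_1j·C_1j = (0.90)(0.5350) + (-0.30)(0.1875) + (0.00)(0.0650) = 0.42525
adj(I−A) = Cᵀ =
  [ 0.5350   0.2100   0.0750]
  [ 0.1875   0.6300   0.2250]
  [ 0.0650   0.1050   0.6450]
(I − A)⁻¹ = adj(I−A) / det(I−A) ≈
  [   1.2581     0.4938     0.1764]
  [   0.4409     1.4815     0.5291]
  [   0.1529     0.2469     1.5168]
Δx = (I − A)⁻¹ Δd with Δd having +60 in the Sector 1 component and 0 elsewhere.
So Δx_3 = L_31 · (+60), where L_31 = adj(I−A)_31 / det(I−A) = 0.0650 / 0.42525.
Δx_3 = 0.0650 × (+60) / 0.42525 = 3.90 / 0.42525 ≈ 9.17.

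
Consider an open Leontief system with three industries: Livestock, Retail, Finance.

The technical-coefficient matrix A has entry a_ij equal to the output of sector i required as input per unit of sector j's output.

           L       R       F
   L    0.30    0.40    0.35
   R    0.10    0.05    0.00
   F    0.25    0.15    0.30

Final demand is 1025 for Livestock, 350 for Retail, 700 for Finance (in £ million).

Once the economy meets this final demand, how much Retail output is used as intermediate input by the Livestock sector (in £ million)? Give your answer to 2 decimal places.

z_RL = 295.24

I − A =
  [   0.70    -0.40    -0.35]
  [  -0.10     0.95     0.00]
  [  -0.25    -0.15     0.70]
Cofactors of I−A, C_ij = (−1)^(i+j)·(minor ij) (rows/columns in the sector order above):
  C_11 = (0.95)(0.70) − (0.00)(-0.15) = 0.6650
  C_12 = −[(-0.10)(0.70) − (0.00)(-0.25)] = 0.0700
  C_13 = (-0.10)(-0.15) − (0.95)(-0.25) = 0.2525
  C_21 = −[(-0.40)(0.70) − (-0.35)(-0.15)] = 0.3325
  C_22 = (0.70)(0.70) − (-0.35)(-0.25) = 0.4025
  C_23 = −[(0.70)(-0.15) − (-0.40)(-0.25)] = 0.2050
  C_31 = (-0.40)(0.00) − (-0.35)(0.95) = 0.3325
  C_32 = −[(0.70)(0.00) − (-0.35)(-0.10)] = 0.0350
  C_33 = (0.70)(0.95) − (-0.40)(-0.10) = 0.6250
det(I−A) = Σ_j (I−A)_1j·C_1j = (0.70)(0.6650) + (-0.40)(0.0700) + (-0.35)(0.2525) = 0.349125
adj(I−A) = Cᵀ =
  [ 0.6650   0.3325   0.3325]
  [ 0.0700   0.4025   0.0350]
  [ 0.2525   0.2050   0.6250]
(I − A)⁻¹ = adj(I−A) / det(I−A) ≈
  [   1.9048     0.9524     0.9524]
  [   0.2005     1.1529     0.1003]
  [   0.7232     0.5872     1.7902]
First solve x = (I − A)⁻¹ d = adj(I−A)·d / det(I−A); in particular x_L = (0.6650·1025 + 0.3325·350 + 0.3325·700) / 0.349125 = 1030.75 / 0.349125 ≈ 2952.3810.
Intermediate flow from R to L: z_RL = a_RL · x_L = 0.10 × 1030.75 / 0.349125 = 103.075 / 0.349125 ≈ 295.24.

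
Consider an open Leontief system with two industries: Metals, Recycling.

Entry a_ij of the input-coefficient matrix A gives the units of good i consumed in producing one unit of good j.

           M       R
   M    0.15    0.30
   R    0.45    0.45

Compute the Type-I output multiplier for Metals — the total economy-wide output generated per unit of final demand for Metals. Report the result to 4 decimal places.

I − A =
  [   0.85    -0.30]
  [  -0.45     0.55]
det(I−A) = (0.85)(0.55) − (-0.30)(-0.45) = 0.3325
adj(I−A) = [[0.55, 0.30], [0.45, 0.85]]
(I − A)⁻¹ = adj(I−A) / det(I−A) ≈
  [   1.65414     0.90226]
  [   1.35338     2.55639]
The output multiplier for sector j is the column-j sum of the Leontief inverse (I − A)⁻¹ = adj(I−A) / det(I−A).
Column M of adj(I−A): (0.55, 0.45); det(I−A) = 0.3325.
m_M = (0.55 + 0.45) / 0.3325 = 1.00 / 0.3325 ≈ 3.0075.

m_M = 3.0075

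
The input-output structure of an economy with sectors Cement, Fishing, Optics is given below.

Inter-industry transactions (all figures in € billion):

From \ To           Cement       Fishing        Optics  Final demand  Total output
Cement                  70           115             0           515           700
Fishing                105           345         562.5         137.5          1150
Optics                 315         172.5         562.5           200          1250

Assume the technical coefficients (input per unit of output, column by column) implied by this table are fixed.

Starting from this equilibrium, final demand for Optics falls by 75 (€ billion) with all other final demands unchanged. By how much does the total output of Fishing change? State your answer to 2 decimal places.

Δx_F = -118.08

Technical coefficients a_ij = z_ij / X_j:
  a_CC = 70/700 = 0.10, a_FC = 105/700 = 0.15, a_OC = 315/700 = 0.45
  a_CF = 115/1150 = 0.10, a_FF = 345/1150 = 0.30, a_OF = 172.5/1150 = 0.15
  a_CO = 0/1250 = 0.00, a_FO = 562.5/1250 = 0.45, a_OO = 562.5/1250 = 0.45
I − A =
  [   0.90    -0.10     0.00]
  [  -0.15     0.70    -0.45]
  [  -0.45    -0.15     0.55]
Cofactors of I−A, C_ij = (−1)^(i+j)·(minor ij) (rows/columns in the sector order above):
  C_11 = (0.70)(0.55) − (-0.45)(-0.15) = 0.3175
  C_12 = −[(-0.15)(0.55) − (-0.45)(-0.45)] = 0.2850
  C_13 = (-0.15)(-0.15) − (0.70)(-0.45) = 0.3375
  C_21 = −[(-0.10)(0.55) − (0.00)(-0.15)] = 0.0550
  C_22 = (0.90)(0.55) − (0.00)(-0.45) = 0.4950
  C_23 = −[(0.90)(-0.15) − (-0.10)(-0.45)] = 0.1800
  C_31 = (-0.10)(-0.45) − (0.00)(0.70) = 0.0450
  C_32 = −[(0.90)(-0.45) − (0.00)(-0.15)] = 0.4050
  C_33 = (0.90)(0.70) − (-0.10)(-0.15) = 0.6150
det(I−A) = Σ_j (I−A)_1j·C_1j = (0.90)(0.3175) + (-0.10)(0.2850) + (0.00)(0.3375) = 0.25725
adj(I−A) = Cᵀ =
  [ 0.3175   0.0550   0.0450]
  [ 0.2850   0.4950   0.4050]
  [ 0.3375   0.1800   0.6150]
(I − A)⁻¹ = adj(I−A) / det(I−A) ≈
  [   1.2342     0.2138     0.1749]
  [   1.1079     1.9242     1.5743]
  [   1.3120     0.6997     2.3907]
Δx = (I − A)⁻¹ Δd with Δd having -75 in the Optics component and 0 elsewhere.
So Δx_F = L_FO · (-75), where L_FO = adj(I−A)_FO / det(I−A) = 0.4050 / 0.25725.
Δx_F = 0.4050 × (-75) / 0.25725 = -30.375 / 0.25725 ≈ -118.08.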